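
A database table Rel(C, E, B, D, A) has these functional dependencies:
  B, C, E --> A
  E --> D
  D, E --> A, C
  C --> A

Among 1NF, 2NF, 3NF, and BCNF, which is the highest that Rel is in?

1NF

Candidate key: {B, E}. Prime attributes: {B, E}.
E --> D: {E}⁺ = {A, C, D, E}, which is not all of the attributes, so the left side is not a superkey — BCNF is violated.
E --> D has non-prime {D} on the right and a non-superkey on the left, so 3NF fails.
Since {E} ⊂ {B, E} and {E}⁺ ⊇ {A, C, D} with {A, C, D} non-prime, there is a partial dependency; 2NF fails.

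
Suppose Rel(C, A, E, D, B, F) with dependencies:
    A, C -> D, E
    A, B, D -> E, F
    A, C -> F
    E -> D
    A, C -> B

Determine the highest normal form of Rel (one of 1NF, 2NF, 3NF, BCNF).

Candidate key: {A, C}. Prime attributes: {A, C}.
A, B, D -> E, F: {A, B, D}⁺ = {A, B, D, E, F}, which is not all of the attributes, so the left side is not a superkey — BCNF is violated.
A, B, D -> E, F determines the non-prime attributes {E, F} from a non-superkey — 3NF is violated.
No proper subset of a key has a non-prime attribute in its closure, so there is no partial dependency; 2NF holds.

2NF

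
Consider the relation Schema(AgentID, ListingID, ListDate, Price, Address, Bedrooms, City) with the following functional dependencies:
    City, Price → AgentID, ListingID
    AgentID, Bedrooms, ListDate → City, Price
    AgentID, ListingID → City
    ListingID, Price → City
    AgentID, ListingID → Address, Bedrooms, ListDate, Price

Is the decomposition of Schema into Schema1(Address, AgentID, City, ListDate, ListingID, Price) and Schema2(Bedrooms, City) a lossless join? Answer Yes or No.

Schema1 ∩ Schema2 = {City}; its closure under F is {City}.
Schema1 ⊄ {City} and Schema2 ⊄ {City}, so the split is lossy.

No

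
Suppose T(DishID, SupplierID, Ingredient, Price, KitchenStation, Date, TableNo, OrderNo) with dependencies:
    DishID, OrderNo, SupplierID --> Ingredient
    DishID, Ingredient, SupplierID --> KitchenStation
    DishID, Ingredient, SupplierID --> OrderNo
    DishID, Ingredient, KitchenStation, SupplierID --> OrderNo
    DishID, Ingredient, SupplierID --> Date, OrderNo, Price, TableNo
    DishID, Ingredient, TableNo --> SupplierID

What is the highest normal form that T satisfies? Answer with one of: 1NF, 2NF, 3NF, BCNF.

Candidate keys: {DishID, Ingredient, SupplierID}, {DishID, Ingredient, TableNo}, {DishID, OrderNo, SupplierID}. Prime attributes: {DishID, Ingredient, OrderNo, SupplierID, TableNo}.
Every FD has a superkey on the left, so the relation is in BCNF.

BCNF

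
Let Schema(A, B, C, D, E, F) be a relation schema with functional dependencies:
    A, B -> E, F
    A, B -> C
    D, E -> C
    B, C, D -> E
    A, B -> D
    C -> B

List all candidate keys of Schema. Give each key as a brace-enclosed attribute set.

{A} never appears on the right of any FD, so every key must include it.
Closure of {A, B} is {A, B, C, D, E, F}, the whole schema; {A, B} is a candidate key.
Closure of {A, C} is {A, B, C, D, E, F}, the whole schema; {A, C} is a candidate key.
Closure of {A, D, E} is {A, B, C, D, E, F}, the whole schema; {A, D, E} is a candidate key.
Any other superkey properly contains one of these, so there are no further candidate keys.

{A, B}, {A, C}, {A, D, E}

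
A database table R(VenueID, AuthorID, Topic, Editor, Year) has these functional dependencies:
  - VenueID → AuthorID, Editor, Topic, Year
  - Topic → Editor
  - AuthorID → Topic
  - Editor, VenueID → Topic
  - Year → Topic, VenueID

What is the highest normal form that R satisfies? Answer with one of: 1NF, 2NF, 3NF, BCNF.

2NF

Candidate keys: {VenueID}, {Year}. Prime attributes: {VenueID, Year}.
For Topic → Editor we have {Topic}⁺ = {Editor, Topic}; {Topic} is not a superkey, so BCNF fails.
Because {Editor} is non-prime and the left side of Topic → Editor is not a superkey, the relation is not in 3NF.
Every candidate key is a single attribute, so no partial dependency is possible; 2NF holds.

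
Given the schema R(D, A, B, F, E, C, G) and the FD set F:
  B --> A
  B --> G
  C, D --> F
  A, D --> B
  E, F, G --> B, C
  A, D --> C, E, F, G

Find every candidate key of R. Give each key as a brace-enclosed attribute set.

Attributes never on any right-hand side: {D} — every candidate key must contain it.
{A, D}⁺ = {A, B, C, D, E, F, G}, which is every attribute, so {A, D} is a candidate key.
{B, D}⁺ = {A, B, C, D, E, F, G}, which is every attribute, so {B, D} is a candidate key.
{C, D, E, G}⁺ = {A, B, C, D, E, F, G}, which is every attribute, so {C, D, E, G} is a candidate key.
{D, E, F, G}⁺ = {A, B, C, D, E, F, G}, which is every attribute, so {D, E, F, G} is a candidate key.
These are minimal and exhaustive — every other superkey contains one of them.

{A, D}, {B, D}, {C, D, E, G}, {D, E, F, G}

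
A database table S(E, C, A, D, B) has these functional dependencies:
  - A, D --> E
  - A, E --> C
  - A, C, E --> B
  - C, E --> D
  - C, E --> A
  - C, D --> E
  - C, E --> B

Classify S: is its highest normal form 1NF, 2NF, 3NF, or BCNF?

BCNF

Candidate keys: {A, D}, {A, E}, {C, D}, {C, E}. Prime attributes: {A, C, D, E}.
The left-hand side of every FD is a superkey, so BCNF is satisfied.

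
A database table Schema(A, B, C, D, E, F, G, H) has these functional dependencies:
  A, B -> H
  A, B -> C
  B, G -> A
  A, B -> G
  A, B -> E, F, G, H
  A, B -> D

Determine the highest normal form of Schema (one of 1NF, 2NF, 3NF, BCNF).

BCNF

Candidate keys: {A, B}, {B, G}. Prime attributes: {A, B, G}.
Each dependency's left side is a superkey — BCNF holds.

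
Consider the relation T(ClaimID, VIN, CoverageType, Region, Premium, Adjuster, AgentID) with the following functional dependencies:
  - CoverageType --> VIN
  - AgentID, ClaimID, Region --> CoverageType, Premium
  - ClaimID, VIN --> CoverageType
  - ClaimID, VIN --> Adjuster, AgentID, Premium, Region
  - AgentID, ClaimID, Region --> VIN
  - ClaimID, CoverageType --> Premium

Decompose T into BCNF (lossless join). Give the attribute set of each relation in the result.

Candidate keys of the original relation: {AgentID, ClaimID, Region}, {ClaimID, CoverageType}, {ClaimID, VIN}.
In {Adjuster, AgentID, ClaimID, CoverageType, Premium, Region, VIN}, {CoverageType} is not a superkey ({CoverageType}⁺ restricted to this set is {CoverageType, VIN}), so split on CoverageType --> VIN into {CoverageType, VIN} and {Adjuster, AgentID, ClaimID, CoverageType, Premium, Region}.
{CoverageType, VIN} has no BCNF violation.
{Adjuster, AgentID, ClaimID, CoverageType, Premium, Region} has no BCNF violation.

{Adjuster, AgentID, ClaimID, CoverageType, Premium, Region}; {CoverageType, VIN}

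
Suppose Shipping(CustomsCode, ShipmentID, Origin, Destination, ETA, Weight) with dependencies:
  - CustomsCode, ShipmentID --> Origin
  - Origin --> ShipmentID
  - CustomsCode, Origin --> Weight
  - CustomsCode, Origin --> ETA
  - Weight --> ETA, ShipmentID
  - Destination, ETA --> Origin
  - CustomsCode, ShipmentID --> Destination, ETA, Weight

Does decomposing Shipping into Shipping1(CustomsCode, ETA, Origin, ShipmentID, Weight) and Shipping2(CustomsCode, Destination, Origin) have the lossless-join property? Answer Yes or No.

Yes

Shipping1 ∩ Shipping2 = {CustomsCode, Origin}; its closure under F is {CustomsCode, Destination, ETA, Origin, ShipmentID, Weight}.
This includes all of Shipping1, so the common attributes are a superkey of Shipping1 — the join is lossless.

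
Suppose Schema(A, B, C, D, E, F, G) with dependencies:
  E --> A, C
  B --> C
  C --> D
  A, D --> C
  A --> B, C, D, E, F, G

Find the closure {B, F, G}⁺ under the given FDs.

{B, C, D, F, G}

Start with {B, F, G}.
B --> C applies; add {C} → now {B, C, F, G}.
C --> D applies; add {D} → now {B, C, D, F, G}.
No further FD applies.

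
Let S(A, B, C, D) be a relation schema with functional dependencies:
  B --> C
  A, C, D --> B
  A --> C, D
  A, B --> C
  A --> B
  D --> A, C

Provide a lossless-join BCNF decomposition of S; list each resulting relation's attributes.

{A, B, D}; {B, C}

Candidate keys of the original relation: {A}, {D}.
Within {A, B, C, D}: {B}⁺ ∩ {A, B, C, D} = {B, C}, not the whole set, so B --> C violates BCNF; decompose into {B, C} and {A, B, D}.
{B, C} is in BCNF.
{A, B, D} is in BCNF.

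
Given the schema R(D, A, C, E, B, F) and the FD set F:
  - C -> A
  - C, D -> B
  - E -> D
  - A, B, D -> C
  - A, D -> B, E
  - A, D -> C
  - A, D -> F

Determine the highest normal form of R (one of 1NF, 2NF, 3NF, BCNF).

3NF

Candidate keys: {A, D}, {A, E}, {C, D}, {C, E}. Prime attributes: {A, C, D, E}.
C -> A breaks BCNF: {C}⁺ = {A, C}, so {C} is not a superkey.
Since {A} ⊆ prime attributes and every other non-superkey FD also has a prime right side, the schema is in 3NF.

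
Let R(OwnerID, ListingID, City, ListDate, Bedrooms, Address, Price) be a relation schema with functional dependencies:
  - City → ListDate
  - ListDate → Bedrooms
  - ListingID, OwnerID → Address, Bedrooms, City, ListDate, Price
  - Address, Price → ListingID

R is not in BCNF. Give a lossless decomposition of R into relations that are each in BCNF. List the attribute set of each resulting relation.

Candidate keys of the original relation: {Address, OwnerID, Price}, {ListingID, OwnerID}.
In {Address, Bedrooms, City, ListDate, ListingID, OwnerID, Price}, {City} is not a superkey ({City}⁺ restricted to this set is {Bedrooms, City, ListDate}), so split on City → Bedrooms, ListDate into {Bedrooms, City, ListDate} and {Address, City, ListingID, OwnerID, Price}.
In {Bedrooms, City, ListDate}, {ListDate} is not a superkey ({ListDate}⁺ restricted to this set is {Bedrooms, ListDate}), so split on ListDate → Bedrooms into {Bedrooms, ListDate} and {City, ListDate}.
{Bedrooms, ListDate}: every determinant is a superkey — BCNF.
{City, ListDate}: every determinant is a superkey — BCNF.
In {Address, City, ListingID, OwnerID, Price}, {Address, Price} is not a superkey ({Address, Price}⁺ restricted to this set is {Address, ListingID, Price}), so split on Address, Price → ListingID into {Address, ListingID, Price} and {Address, City, OwnerID, Price}.
{Address, ListingID, Price}: every determinant is a superkey — BCNF.
{Address, City, OwnerID, Price}: every determinant is a superkey — BCNF.

{Address, City, OwnerID, Price}; {Address, ListingID, Price}; {Bedrooms, ListDate}; {City, ListDate}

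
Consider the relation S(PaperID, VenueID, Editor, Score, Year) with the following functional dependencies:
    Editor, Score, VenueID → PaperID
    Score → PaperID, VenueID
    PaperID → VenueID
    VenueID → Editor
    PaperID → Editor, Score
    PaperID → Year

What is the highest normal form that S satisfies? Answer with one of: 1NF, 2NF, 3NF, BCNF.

2NF

Candidate keys: {PaperID}, {Score}. Prime attributes: {PaperID, Score}.
VenueID → Editor: {VenueID}⁺ = {Editor, VenueID}, which is not all of the attributes, so the left side is not a superkey — BCNF is violated.
VenueID → Editor determines the non-prime attribute {Editor} from a non-superkey — 3NF is violated.
All keys have size 1, which rules out partial dependencies — 2NF is satisfied.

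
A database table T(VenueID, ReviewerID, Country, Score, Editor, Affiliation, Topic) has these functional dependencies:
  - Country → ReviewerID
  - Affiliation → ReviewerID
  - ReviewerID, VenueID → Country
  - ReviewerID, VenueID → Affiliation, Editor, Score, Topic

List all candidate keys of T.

{Affiliation, VenueID}, {Country, VenueID}, {ReviewerID, VenueID}

No FD produces {VenueID}, so it must be in every candidate key.
{Affiliation, VenueID}⁺ = {Affiliation, Country, Editor, ReviewerID, Score, Topic, VenueID} — all of the relation — so {Affiliation, VenueID} is a candidate key.
{Country, VenueID}⁺ = {Affiliation, Country, Editor, ReviewerID, Score, Topic, VenueID} — all of the relation — so {Country, VenueID} is a candidate key.
{ReviewerID, VenueID}⁺ = {Affiliation, Country, Editor, ReviewerID, Score, Topic, VenueID} — all of the relation — so {ReviewerID, VenueID} is a candidate key.
These are minimal and exhaustive — every other superkey contains one of them.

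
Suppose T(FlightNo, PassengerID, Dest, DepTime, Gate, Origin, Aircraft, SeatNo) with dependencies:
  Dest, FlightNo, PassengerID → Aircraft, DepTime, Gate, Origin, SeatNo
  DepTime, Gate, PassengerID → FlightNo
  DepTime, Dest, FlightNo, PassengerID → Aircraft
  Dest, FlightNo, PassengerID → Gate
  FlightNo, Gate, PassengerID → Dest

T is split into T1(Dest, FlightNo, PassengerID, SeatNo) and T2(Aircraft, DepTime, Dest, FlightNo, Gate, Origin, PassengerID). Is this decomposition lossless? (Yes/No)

Common attributes: {Dest, FlightNo, PassengerID}; their closure is {Aircraft, DepTime, Dest, FlightNo, Gate, Origin, PassengerID, SeatNo}.
Since T1 ⊆ {Aircraft, DepTime, Dest, FlightNo, Gate, Origin, PassengerID, SeatNo}, the intersection is a superkey of T1; the decomposition is lossless.

Yes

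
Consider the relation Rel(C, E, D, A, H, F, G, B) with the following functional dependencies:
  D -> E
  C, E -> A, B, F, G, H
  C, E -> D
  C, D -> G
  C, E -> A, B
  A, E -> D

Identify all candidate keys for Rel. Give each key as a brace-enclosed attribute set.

{C} never appears on the right of any FD, so every key must include it.
{C, D}⁺ = {A, B, C, D, E, F, G, H}, which is every attribute, so {C, D} is a candidate key.
{C, E}⁺ = {A, B, C, D, E, F, G, H}, which is every attribute, so {C, E} is a candidate key.
No proper subset of any of these is a key, and no other minimal superkey exists.

{C, D}, {C, E}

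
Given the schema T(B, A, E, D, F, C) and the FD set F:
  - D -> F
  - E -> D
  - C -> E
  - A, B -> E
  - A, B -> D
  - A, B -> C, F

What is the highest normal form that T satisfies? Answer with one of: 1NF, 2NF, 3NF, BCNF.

2NF

Candidate key: {A, B}. Prime attributes: {A, B}.
D -> F: {D}⁺ = {D, F}, which is not all of the attributes, so the left side is not a superkey — BCNF is violated.
Because {F} is non-prime and the left side of D -> F is not a superkey, the relation is not in 3NF.
No non-prime attribute depends on a proper subset of any candidate key, so 2NF holds.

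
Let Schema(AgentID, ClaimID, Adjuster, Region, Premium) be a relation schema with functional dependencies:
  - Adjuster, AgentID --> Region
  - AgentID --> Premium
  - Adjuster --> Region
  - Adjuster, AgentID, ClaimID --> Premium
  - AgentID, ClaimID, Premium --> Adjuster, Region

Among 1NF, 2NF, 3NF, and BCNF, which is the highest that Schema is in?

Candidate key: {AgentID, ClaimID}. Prime attributes: {AgentID, ClaimID}.
Adjuster, AgentID --> Region breaks BCNF: {Adjuster, AgentID}⁺ = {Adjuster, AgentID, Premium, Region}, so {Adjuster, AgentID} is not a superkey.
Because {Region} is non-prime and the left side of Adjuster, AgentID --> Region is not a superkey, the relation is not in 3NF.
{AgentID} is a proper subset of the key {AgentID, ClaimID}, and {AgentID}⁺ contains the non-prime attribute {Premium} — a partial dependency, so 2NF is violated.

1NF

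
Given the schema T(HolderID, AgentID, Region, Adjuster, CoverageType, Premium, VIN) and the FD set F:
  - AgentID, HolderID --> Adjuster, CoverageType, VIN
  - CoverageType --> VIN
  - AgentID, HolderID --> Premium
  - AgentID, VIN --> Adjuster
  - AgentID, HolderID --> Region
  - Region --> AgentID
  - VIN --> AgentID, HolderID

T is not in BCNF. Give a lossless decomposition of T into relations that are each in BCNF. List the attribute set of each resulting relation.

{Adjuster, CoverageType, HolderID, Premium, Region, VIN}; {AgentID, Region}

Candidate keys of the original relation: {AgentID, HolderID}, {CoverageType}, {HolderID, Region}, {VIN}.
{Adjuster, AgentID, CoverageType, HolderID, Premium, Region, VIN}: {Region} determines {AgentID, Region} here but is not a superkey — split on Region --> AgentID, giving {AgentID, Region} and {Adjuster, CoverageType, HolderID, Premium, Region, VIN}.
{AgentID, Region} has no BCNF violation.
{Adjuster, CoverageType, HolderID, Premium, Region, VIN} has no BCNF violation.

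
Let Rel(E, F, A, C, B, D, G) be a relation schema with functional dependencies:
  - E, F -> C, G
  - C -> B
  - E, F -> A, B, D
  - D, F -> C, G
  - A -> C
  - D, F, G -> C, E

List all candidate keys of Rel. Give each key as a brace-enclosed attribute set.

{D, F}, {E, F}

Attributes never on any right-hand side: {F} — every candidate key must contain it.
Closure of {D, F} is {A, B, C, D, E, F, G}, the whole schema; {D, F} is a candidate key.
Closure of {E, F} is {A, B, C, D, E, F, G}, the whole schema; {E, F} is a candidate key.
Any other superkey properly contains one of these, so there are no further candidate keys.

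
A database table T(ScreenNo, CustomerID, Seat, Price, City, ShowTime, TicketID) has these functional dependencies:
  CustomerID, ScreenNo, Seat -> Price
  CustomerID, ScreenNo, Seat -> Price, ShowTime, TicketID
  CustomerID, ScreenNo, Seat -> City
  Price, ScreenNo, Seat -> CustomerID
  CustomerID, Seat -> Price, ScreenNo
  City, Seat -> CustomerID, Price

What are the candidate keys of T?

{City, Seat}, {CustomerID, Seat}, {Price, ScreenNo, Seat}

No FD produces {Seat}, so it must be in every candidate key.
Closure of {City, Seat} is {City, CustomerID, Price, ScreenNo, Seat, ShowTime, TicketID}, the whole schema; {City, Seat} is a candidate key.
Closure of {CustomerID, Seat} is {City, CustomerID, Price, ScreenNo, Seat, ShowTime, TicketID}, the whole schema; {CustomerID, Seat} is a candidate key.
Closure of {Price, ScreenNo, Seat} is {City, CustomerID, Price, ScreenNo, Seat, ShowTime, TicketID}, the whole schema; {Price, ScreenNo, Seat} is a candidate key.
No proper subset of any of these is a key, and no other minimal superkey exists.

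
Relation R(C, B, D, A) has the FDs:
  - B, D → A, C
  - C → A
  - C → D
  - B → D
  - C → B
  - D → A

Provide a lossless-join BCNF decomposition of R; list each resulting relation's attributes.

{A, D}; {B, C, D}

Candidate keys of the original relation: {B}, {C}.
In {A, B, C, D}, {D} is not a superkey ({D}⁺ restricted to this set is {A, D}), so split on D → A into {A, D} and {B, C, D}.
{A, D} is in BCNF.
{B, C, D} is in BCNF.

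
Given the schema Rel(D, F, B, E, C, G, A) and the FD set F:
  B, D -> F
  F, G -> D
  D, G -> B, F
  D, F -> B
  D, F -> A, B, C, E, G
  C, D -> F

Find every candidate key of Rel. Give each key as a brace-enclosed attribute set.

{B, D}⁺ = {A, B, C, D, E, F, G} — all of the relation — so {B, D} is a candidate key.
{C, D}⁺ = {A, B, C, D, E, F, G} — all of the relation — so {C, D} is a candidate key.
{D, F}⁺ = {A, B, C, D, E, F, G} — all of the relation — so {D, F} is a candidate key.
{D, G}⁺ = {A, B, C, D, E, F, G} — all of the relation — so {D, G} is a candidate key.
{F, G}⁺ = {A, B, C, D, E, F, G} — all of the relation — so {F, G} is a candidate key.
These are minimal and exhaustive — every other superkey contains one of them.

{B, D}, {C, D}, {D, F}, {D, G}, {F, G}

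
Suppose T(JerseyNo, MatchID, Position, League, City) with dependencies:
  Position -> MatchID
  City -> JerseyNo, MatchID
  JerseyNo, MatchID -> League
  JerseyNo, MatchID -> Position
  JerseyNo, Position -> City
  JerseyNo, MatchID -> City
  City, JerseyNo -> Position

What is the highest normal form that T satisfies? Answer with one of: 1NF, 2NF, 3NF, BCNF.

3NF

Candidate keys: {City}, {JerseyNo, MatchID}, {JerseyNo, Position}. Prime attributes: {City, JerseyNo, MatchID, Position}.
Position -> MatchID: {Position}⁺ = {MatchID, Position}, which is not all of the attributes, so the left side is not a superkey — BCNF is violated.
But every attribute on its right side ({MatchID}) is prime, and the same holds for every other non-superkey FD, so 3NF still holds.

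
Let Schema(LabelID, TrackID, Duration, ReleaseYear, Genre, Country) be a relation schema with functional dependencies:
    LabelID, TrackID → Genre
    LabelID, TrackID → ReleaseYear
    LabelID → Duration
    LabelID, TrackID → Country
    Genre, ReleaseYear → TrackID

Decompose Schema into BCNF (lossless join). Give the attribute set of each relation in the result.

{Country, Genre, LabelID, ReleaseYear}; {Duration, LabelID}; {Genre, ReleaseYear, TrackID}

Candidate keys of the original relation: {Genre, LabelID, ReleaseYear}, {LabelID, TrackID}.
{Country, Duration, Genre, LabelID, ReleaseYear, TrackID}: {LabelID} determines {Duration, LabelID} here but is not a superkey — split on LabelID → Duration, giving {Duration, LabelID} and {Country, Genre, LabelID, ReleaseYear, TrackID}.
{Duration, LabelID}: every determinant is a superkey — BCNF.
{Country, Genre, LabelID, ReleaseYear, TrackID}: {Genre, ReleaseYear} determines {Genre, ReleaseYear, TrackID} here but is not a superkey — split on Genre, ReleaseYear → TrackID, giving {Genre, ReleaseYear, TrackID} and {Country, Genre, LabelID, ReleaseYear}.
{Genre, ReleaseYear, TrackID}: every determinant is a superkey — BCNF.
{Country, Genre, LabelID, ReleaseYear}: every determinant is a superkey — BCNF.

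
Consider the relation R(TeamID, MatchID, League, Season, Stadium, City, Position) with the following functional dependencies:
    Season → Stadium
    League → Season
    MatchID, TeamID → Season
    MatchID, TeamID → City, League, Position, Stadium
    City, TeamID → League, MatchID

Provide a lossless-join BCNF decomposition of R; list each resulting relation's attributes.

Candidate keys of the original relation: {City, TeamID}, {MatchID, TeamID}.
In {City, League, MatchID, Position, Season, Stadium, TeamID}, {Season} is not a superkey ({Season}⁺ restricted to this set is {Season, Stadium}), so split on Season → Stadium into {Season, Stadium} and {City, League, MatchID, Position, Season, TeamID}.
{Season, Stadium} has no BCNF violation.
In {City, League, MatchID, Position, Season, TeamID}, {League} is not a superkey ({League}⁺ restricted to this set is {League, Season}), so split on League → Season into {League, Season} and {City, League, MatchID, Position, TeamID}.
{League, Season} has no BCNF violation.
{City, League, MatchID, Position, TeamID} has no BCNF violation.

{City, League, MatchID, Position, TeamID}; {League, Season}; {Season, Stadium}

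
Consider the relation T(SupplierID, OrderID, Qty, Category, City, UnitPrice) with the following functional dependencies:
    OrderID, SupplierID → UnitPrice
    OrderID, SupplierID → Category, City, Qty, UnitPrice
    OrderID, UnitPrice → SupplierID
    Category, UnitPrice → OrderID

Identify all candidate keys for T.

{Category, UnitPrice} is a candidate key since {Category, UnitPrice}⁺ = {Category, City, OrderID, Qty, SupplierID, UnitPrice} covers every attribute.
{OrderID, SupplierID} is a candidate key since {OrderID, SupplierID}⁺ = {Category, City, OrderID, Qty, SupplierID, UnitPrice} covers every attribute.
{OrderID, UnitPrice} is a candidate key since {OrderID, UnitPrice}⁺ = {Category, City, OrderID, Qty, SupplierID, UnitPrice} covers every attribute.
Any other superkey properly contains one of these, so there are no further candidate keys.

{Category, UnitPrice}, {OrderID, SupplierID}, {OrderID, UnitPrice}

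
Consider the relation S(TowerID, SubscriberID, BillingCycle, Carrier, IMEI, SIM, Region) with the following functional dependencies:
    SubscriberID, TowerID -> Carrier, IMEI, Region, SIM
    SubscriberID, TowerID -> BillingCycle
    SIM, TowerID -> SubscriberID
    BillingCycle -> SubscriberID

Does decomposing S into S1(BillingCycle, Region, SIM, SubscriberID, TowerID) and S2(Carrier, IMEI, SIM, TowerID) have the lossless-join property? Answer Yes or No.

Yes

Common attributes: {SIM, TowerID}; their closure is {BillingCycle, Carrier, IMEI, Region, SIM, SubscriberID, TowerID}.
S1 is contained in that closure, so S1 ∩ S2 -> S1 holds and the join is lossless.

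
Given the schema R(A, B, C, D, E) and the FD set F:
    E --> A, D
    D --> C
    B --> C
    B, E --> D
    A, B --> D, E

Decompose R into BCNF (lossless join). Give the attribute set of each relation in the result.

{A, D, E}; {B, E}; {C, D}

Candidate keys of the original relation: {A, B}, {B, E}.
Within {A, B, C, D, E}: {E}⁺ ∩ {A, B, C, D, E} = {A, C, D, E}, not the whole set, so E --> A, C, D violates BCNF; decompose into {A, C, D, E} and {B, E}.
Within {A, C, D, E}: {D}⁺ ∩ {A, C, D, E} = {C, D}, not the whole set, so D --> C violates BCNF; decompose into {C, D} and {A, D, E}.
{C, D} has no BCNF violation.
{A, D, E} has no BCNF violation.
{B, E} has no BCNF violation.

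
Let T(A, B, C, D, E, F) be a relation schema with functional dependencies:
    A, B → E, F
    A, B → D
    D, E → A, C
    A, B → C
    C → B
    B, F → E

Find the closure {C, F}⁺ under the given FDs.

{B, C, E, F}

Start with {C, F}.
C → B applies; add {B} → now {B, C, F}.
B, F → E applies; add {E} → now {B, C, E, F}.
No further FD applies.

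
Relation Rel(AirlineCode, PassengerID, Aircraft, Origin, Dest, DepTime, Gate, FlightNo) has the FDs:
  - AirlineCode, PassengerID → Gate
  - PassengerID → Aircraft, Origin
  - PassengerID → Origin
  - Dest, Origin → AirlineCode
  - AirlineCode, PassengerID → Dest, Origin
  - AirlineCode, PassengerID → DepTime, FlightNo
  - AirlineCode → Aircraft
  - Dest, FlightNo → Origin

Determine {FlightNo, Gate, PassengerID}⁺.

{Aircraft, FlightNo, Gate, Origin, PassengerID}

Start with {FlightNo, Gate, PassengerID}.
PassengerID → Aircraft, Origin applies; add {Aircraft, Origin} → now {Aircraft, FlightNo, Gate, Origin, PassengerID}.
No further FD applies.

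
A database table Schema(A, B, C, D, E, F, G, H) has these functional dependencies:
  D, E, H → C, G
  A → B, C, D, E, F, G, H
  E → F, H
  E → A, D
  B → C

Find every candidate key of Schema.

Closure of {A} is {A, B, C, D, E, F, G, H}, the whole schema; {A} is a candidate key.
Closure of {E} is {A, B, C, D, E, F, G, H}, the whole schema; {E} is a candidate key.
These are minimal and exhaustive — every other superkey contains one of them.

{A}, {E}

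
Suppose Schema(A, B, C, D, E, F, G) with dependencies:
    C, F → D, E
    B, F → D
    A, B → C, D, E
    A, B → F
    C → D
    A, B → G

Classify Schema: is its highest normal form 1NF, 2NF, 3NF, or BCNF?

2NF

Candidate key: {A, B}. Prime attributes: {A, B}.
C, F → D, E breaks BCNF: {C, F}⁺ = {C, D, E, F}, so {C, F} is not a superkey.
Because {D, E} are non-prime and the left side of C, F → D, E is not a superkey, the relation is not in 3NF.
Checking every proper subset of each key, none determines a non-prime attribute — 2NF is satisfied.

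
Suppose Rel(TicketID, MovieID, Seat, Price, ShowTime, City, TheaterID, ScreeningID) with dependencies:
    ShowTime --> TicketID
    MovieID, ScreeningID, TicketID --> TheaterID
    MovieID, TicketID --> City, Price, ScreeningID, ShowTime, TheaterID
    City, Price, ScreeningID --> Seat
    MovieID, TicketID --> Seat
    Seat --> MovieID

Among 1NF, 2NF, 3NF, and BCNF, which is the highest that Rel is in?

Candidate keys: {City, Price, ScreeningID, ShowTime}, {City, Price, ScreeningID, TicketID}, {MovieID, ShowTime}, {MovieID, TicketID}, {Seat, ShowTime}, {Seat, TicketID}. Prime attributes: {City, MovieID, Price, ScreeningID, Seat, ShowTime, TicketID}.
ShowTime --> TicketID breaks BCNF: {ShowTime}⁺ = {ShowTime, TicketID}, so {ShowTime} is not a superkey.
Its right-hand attributes {TicketID} are all prime, as are those of every other non-superkey FD — the relation is in 3NF.

3NF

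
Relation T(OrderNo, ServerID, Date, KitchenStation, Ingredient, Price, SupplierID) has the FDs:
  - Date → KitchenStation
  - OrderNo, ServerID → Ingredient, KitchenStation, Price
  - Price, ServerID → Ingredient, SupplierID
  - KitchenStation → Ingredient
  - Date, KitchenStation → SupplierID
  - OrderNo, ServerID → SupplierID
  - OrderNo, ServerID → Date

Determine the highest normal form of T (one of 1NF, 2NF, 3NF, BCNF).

Candidate key: {OrderNo, ServerID}. Prime attributes: {OrderNo, ServerID}.
Date → KitchenStation: {Date}⁺ = {Date, Ingredient, KitchenStation, SupplierID}, which is not all of the attributes, so the left side is not a superkey — BCNF is violated.
Because {KitchenStation} is non-prime and the left side of Date → KitchenStation is not a superkey, the relation is not in 3NF.
No proper subset of a key has a non-prime attribute in its closure, so there is no partial dependency; 2NF holds.

2NF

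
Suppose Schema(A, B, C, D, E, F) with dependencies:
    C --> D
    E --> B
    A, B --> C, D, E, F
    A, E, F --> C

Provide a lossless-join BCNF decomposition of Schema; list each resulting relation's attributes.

Candidate keys of the original relation: {A, B}, {A, E}.
Within {A, B, C, D, E, F}: {C}⁺ ∩ {A, B, C, D, E, F} = {C, D}, not the whole set, so C --> D violates BCNF; decompose into {C, D} and {A, B, C, E, F}.
{C, D}: every determinant is a superkey — BCNF.
Within {A, B, C, E, F}: {E}⁺ ∩ {A, B, C, E, F} = {B, E}, not the whole set, so E --> B violates BCNF; decompose into {B, E} and {A, C, E, F}.
{B, E}: every determinant is a superkey — BCNF.
{A, C, E, F}: every determinant is a superkey — BCNF.

{A, C, E, F}; {B, E}; {C, D}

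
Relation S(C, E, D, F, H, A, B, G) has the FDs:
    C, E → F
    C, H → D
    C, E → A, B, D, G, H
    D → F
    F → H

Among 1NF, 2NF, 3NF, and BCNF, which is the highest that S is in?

Candidate key: {C, E}. Prime attributes: {C, E}.
For C, H → D we have {C, H}⁺ = {C, D, F, H}; {C, H} is not a superkey, so BCNF fails.
C, H → D has non-prime {D} on the right and a non-superkey on the left, so 3NF fails.
No proper subset of a key has a non-prime attribute in its closure, so there is no partial dependency; 2NF holds.

2NF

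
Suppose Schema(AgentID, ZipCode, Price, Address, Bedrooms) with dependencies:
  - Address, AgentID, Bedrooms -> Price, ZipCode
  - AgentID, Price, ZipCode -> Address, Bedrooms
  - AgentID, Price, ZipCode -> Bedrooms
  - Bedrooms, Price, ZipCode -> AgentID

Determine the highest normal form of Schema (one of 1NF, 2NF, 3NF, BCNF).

BCNF

Candidate keys: {Address, AgentID, Bedrooms}, {AgentID, Price, ZipCode}, {Bedrooms, Price, ZipCode}. Prime attributes: {Address, AgentID, Bedrooms, Price, ZipCode}.
Each dependency's left side is a superkey — BCNF holds.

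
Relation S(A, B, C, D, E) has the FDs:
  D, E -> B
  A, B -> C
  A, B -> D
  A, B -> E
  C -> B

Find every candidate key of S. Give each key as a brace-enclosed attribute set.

{A, B}, {A, C}, {A, D, E}

Attributes never on any right-hand side: {A} — every candidate key must contain it.
Closure of {A, B} is {A, B, C, D, E}, the whole schema; {A, B} is a candidate key.
Closure of {A, C} is {A, B, C, D, E}, the whole schema; {A, C} is a candidate key.
Closure of {A, D, E} is {A, B, C, D, E}, the whole schema; {A, D, E} is a candidate key.
No proper subset of any of these is a key, and no other minimal superkey exists.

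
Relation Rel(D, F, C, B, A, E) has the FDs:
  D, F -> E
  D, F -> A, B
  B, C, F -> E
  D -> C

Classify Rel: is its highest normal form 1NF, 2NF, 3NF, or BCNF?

Candidate key: {D, F}. Prime attributes: {D, F}.
B, C, F -> E: {B, C, F}⁺ = {B, C, E, F}, which is not all of the attributes, so the left side is not a superkey — BCNF is violated.
B, C, F -> E determines the non-prime attribute {E} from a non-superkey — 3NF is violated.
Since {D} ⊂ {D, F} and {D}⁺ ⊇ {C} with {C} non-prime, there is a partial dependency; 2NF fails.

1NF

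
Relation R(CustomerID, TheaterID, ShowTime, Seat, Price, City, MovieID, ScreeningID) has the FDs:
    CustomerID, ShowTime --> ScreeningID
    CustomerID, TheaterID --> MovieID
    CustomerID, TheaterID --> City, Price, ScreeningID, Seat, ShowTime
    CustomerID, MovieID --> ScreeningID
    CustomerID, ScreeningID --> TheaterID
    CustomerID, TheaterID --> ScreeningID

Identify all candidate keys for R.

{CustomerID, MovieID}, {CustomerID, ScreeningID}, {CustomerID, ShowTime}, {CustomerID, TheaterID}

No FD produces {CustomerID}, so it must be in every candidate key.
{CustomerID, MovieID} is a candidate key since {CustomerID, MovieID}⁺ = {City, CustomerID, MovieID, Price, ScreeningID, Seat, ShowTime, TheaterID} covers every attribute.
{CustomerID, ScreeningID} is a candidate key since {CustomerID, ScreeningID}⁺ = {City, CustomerID, MovieID, Price, ScreeningID, Seat, ShowTime, TheaterID} covers every attribute.
{CustomerID, ShowTime} is a candidate key since {CustomerID, ShowTime}⁺ = {City, CustomerID, MovieID, Price, ScreeningID, Seat, ShowTime, TheaterID} covers every attribute.
{CustomerID, TheaterID} is a candidate key since {CustomerID, TheaterID}⁺ = {City, CustomerID, MovieID, Price, ScreeningID, Seat, ShowTime, TheaterID} covers every attribute.
No proper subset of any of these is a key, and no other minimal superkey exists.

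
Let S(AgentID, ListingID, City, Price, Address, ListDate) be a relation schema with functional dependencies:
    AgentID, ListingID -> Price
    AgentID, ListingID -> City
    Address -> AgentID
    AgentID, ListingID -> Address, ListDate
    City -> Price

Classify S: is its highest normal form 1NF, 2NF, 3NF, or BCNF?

2NF

Candidate keys: {Address, ListingID}, {AgentID, ListingID}. Prime attributes: {Address, AgentID, ListingID}.
Address -> AgentID breaks BCNF: {Address}⁺ = {Address, AgentID}, so {Address} is not a superkey.
Because {Price} is non-prime and the left side of City -> Price is not a superkey, the relation is not in 3NF.
Checking every proper subset of each key, none determines a non-prime attribute — 2NF is satisfied.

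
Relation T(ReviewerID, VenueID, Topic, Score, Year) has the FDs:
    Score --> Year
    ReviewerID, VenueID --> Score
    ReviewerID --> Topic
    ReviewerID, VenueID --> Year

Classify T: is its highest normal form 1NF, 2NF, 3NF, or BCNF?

Candidate key: {ReviewerID, VenueID}. Prime attributes: {ReviewerID, VenueID}.
Score --> Year: {Score}⁺ = {Score, Year}, which is not all of the attributes, so the left side is not a superkey — BCNF is violated.
Score --> Year has non-prime {Year} on the right and a non-superkey on the left, so 3NF fails.
Since {ReviewerID} ⊂ {ReviewerID, VenueID} and {ReviewerID}⁺ ⊇ {Topic} with {Topic} non-prime, there is a partial dependency; 2NF fails.

1NF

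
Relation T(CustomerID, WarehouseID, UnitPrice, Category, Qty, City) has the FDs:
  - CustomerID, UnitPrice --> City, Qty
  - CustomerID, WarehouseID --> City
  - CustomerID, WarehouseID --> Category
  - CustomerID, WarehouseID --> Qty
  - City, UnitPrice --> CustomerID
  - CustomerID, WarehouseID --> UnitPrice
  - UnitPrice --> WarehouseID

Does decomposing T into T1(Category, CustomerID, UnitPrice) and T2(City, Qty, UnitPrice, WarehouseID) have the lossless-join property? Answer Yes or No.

No

T1 ∩ T2 = {UnitPrice}; its closure under F is {UnitPrice, WarehouseID}.
T1 ⊄ {UnitPrice, WarehouseID} and T2 ⊄ {UnitPrice, WarehouseID}, so the split is lossy.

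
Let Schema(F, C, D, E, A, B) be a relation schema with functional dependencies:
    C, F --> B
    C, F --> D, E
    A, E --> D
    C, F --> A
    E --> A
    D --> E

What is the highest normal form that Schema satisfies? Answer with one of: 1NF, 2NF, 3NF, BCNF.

2NF

Candidate key: {C, F}. Prime attributes: {C, F}.
For A, E --> D we have {A, E}⁺ = {A, D, E}; {A, E} is not a superkey, so BCNF fails.
A, E --> D has non-prime {D} on the right and a non-superkey on the left, so 3NF fails.
Checking every proper subset of each key, none determines a non-prime attribute — 2NF is satisfied.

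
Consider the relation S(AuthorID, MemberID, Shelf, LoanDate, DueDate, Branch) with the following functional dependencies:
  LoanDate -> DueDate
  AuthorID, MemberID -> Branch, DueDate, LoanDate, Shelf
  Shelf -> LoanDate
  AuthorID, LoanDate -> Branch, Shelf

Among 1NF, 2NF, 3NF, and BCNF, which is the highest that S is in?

Candidate key: {AuthorID, MemberID}. Prime attributes: {AuthorID, MemberID}.
LoanDate -> DueDate breaks BCNF: {LoanDate}⁺ = {DueDate, LoanDate}, so {LoanDate} is not a superkey.
LoanDate -> DueDate has non-prime {DueDate} on the right and a non-superkey on the left, so 3NF fails.
No non-prime attribute depends on a proper subset of any candidate key, so 2NF holds.

2NF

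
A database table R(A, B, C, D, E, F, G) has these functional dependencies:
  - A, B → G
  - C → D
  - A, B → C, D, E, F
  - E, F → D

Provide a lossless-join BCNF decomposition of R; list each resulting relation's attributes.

Candidate key of the original relation: {A, B}.
Within {A, B, C, D, E, F, G}: {C}⁺ ∩ {A, B, C, D, E, F, G} = {C, D}, not the whole set, so C → D violates BCNF; decompose into {C, D} and {A, B, C, E, F, G}.
{C, D} is in BCNF.
{A, B, C, E, F, G} is in BCNF.

{A, B, C, E, F, G}; {C, D}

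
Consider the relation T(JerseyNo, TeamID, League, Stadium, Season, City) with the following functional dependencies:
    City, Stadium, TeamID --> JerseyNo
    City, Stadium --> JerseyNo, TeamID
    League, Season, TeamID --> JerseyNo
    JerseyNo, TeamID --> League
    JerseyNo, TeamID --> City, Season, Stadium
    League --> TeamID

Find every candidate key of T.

{City, Stadium} is a candidate key since {City, Stadium}⁺ = {City, JerseyNo, League, Season, Stadium, TeamID} covers every attribute.
{JerseyNo, League} is a candidate key since {JerseyNo, League}⁺ = {City, JerseyNo, League, Season, Stadium, TeamID} covers every attribute.
{JerseyNo, TeamID} is a candidate key since {JerseyNo, TeamID}⁺ = {City, JerseyNo, League, Season, Stadium, TeamID} covers every attribute.
{League, Season} is a candidate key since {League, Season}⁺ = {City, JerseyNo, League, Season, Stadium, TeamID} covers every attribute.
These are minimal and exhaustive — every other superkey contains one of them.

{City, Stadium}, {JerseyNo, League}, {JerseyNo, TeamID}, {League, Season}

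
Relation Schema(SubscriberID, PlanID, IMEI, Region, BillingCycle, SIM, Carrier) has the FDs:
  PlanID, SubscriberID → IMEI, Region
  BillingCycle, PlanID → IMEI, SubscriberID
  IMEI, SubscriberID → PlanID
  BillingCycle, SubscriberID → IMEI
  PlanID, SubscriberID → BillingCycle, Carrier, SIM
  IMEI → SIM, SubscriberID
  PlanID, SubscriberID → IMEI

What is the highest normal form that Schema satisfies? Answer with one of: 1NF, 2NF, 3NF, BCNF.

BCNF

Candidate keys: {BillingCycle, PlanID}, {BillingCycle, SubscriberID}, {IMEI}, {PlanID, SubscriberID}. Prime attributes: {BillingCycle, IMEI, PlanID, SubscriberID}.
The left-hand side of every FD is a superkey, so BCNF is satisfied.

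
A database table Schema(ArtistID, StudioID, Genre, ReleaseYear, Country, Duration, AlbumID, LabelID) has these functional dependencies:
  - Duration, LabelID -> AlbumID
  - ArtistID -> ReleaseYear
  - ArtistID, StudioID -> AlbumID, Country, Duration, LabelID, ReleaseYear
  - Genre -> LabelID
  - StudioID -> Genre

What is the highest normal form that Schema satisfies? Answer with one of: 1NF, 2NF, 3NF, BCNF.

Candidate key: {ArtistID, StudioID}. Prime attributes: {ArtistID, StudioID}.
Duration, LabelID -> AlbumID breaks BCNF: {Duration, LabelID}⁺ = {AlbumID, Duration, LabelID}, so {Duration, LabelID} is not a superkey.
Duration, LabelID -> AlbumID has non-prime {AlbumID} on the right and a non-superkey on the left, so 3NF fails.
The proper key subset {ArtistID} of {ArtistID, StudioID} determines non-prime {ReleaseYear}, so the relation is not even in 2NF.

1NF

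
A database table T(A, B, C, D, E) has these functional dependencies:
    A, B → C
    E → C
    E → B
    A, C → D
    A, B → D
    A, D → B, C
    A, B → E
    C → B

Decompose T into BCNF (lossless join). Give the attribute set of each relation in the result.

{A, D, E}; {B, C}; {C, E}

Candidate keys of the original relation: {A, B}, {A, C}, {A, D}, {A, E}.
Within {A, B, C, D, E}: {E}⁺ ∩ {A, B, C, D, E} = {B, C, E}, not the whole set, so E → B, C violates BCNF; decompose into {B, C, E} and {A, D, E}.
Within {B, C, E}: {C}⁺ ∩ {B, C, E} = {B, C}, not the whole set, so C → B violates BCNF; decompose into {B, C} and {C, E}.
{B, C} is in BCNF.
{C, E} is in BCNF.
{A, D, E} is in BCNF.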